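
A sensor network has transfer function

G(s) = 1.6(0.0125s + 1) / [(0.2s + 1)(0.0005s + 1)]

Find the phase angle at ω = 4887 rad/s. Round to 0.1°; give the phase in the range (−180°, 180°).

-68.6°

At ω = 4887 rad/s:
zero (1 + j4887·0.0125) = 1 + j61.0875 → |·| ≈ 61.096, ∠ ≈ 89.06°
pole (1 + j4887·0.2) = 1 + j977.4 → |·| ≈ 977.4, ∠ ≈ 89.94°
pole (1 + j4887·0.0005) = 1 + j2.4435 → |·| ≈ 2.6402, ∠ ≈ 67.74°
∠G = (89.06°) − (89.94° + 67.74°) = -68.62°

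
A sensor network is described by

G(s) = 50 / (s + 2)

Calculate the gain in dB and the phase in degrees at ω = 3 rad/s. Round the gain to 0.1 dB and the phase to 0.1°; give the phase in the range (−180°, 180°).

Substitute s = j3:
Numerator: 50 = 50 + j0
Denominator: (j3) + 2 = 2 + j3
|N| = √(50² + 0²) ≈ 50, ∠N ≈ 0.00°
|D| = √(2² + 3²) ≈ 3.6056, ∠D ≈ 56.31°
|G| = 50 / 3.6056 ≈ 13.867
Gain = 20 log₁₀(13.867) ≈ 22.84 dB
∠G = 0.00° − 56.31° = -56.31°

22.8 dB, -56.3°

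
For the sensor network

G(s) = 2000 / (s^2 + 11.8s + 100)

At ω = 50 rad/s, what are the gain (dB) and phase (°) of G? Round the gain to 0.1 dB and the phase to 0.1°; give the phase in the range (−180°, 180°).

At s = jω = j50:
quadratic: (j50)² + 11.8·j50 + 100 = -2400 + j590 → |·| ≈ 2471.5, ∠ ≈ 166.19°
|G| = 2000 / 2471.5 ≈ 0.80923
Gain = 20 log₁₀(0.80923) ≈ -1.84 dB
∠G = 0.00° − 166.19° = -166.19°

-1.8 dB, -166.2°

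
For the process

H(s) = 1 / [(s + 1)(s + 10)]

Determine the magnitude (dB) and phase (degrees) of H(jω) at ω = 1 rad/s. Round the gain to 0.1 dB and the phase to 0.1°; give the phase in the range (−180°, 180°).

At s = jω = j1:
pole (s+1): 1 + j1 → |·| = √(1²+1²) = √2 ≈ 1.4142, ∠ = arctan(1/1) ≈ 45.00°
pole (s+10): 10 + j1 → |·| = √(10²+1²) = √101 ≈ 10.05, ∠ = arctan(1/10) ≈ 5.71°
|H| = 1 / 14.213 ≈ 0.070358
Gain = 20 log₁₀(0.070358) ≈ -23.05 dB
∠H = 0.00° − 50.71° = -50.71°

-23.1 dB, -50.7°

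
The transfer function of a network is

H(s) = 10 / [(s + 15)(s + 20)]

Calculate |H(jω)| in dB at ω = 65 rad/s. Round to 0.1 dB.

-53.1 dB

At s = jω = j65:
pole (s+15): 15 + j65 → |·| = √(15²+65²) = √4450 ≈ 66.708, ∠ = arctan(65/15) ≈ 77.01°
pole (s+20): 20 + j65 → |·| = √(20²+65²) = √4625 ≈ 68.007, ∠ = arctan(65/20) ≈ 72.90°
|H| = 10 / 4536.6 ≈ 0.0022043
Gain = 20 log₁₀(0.0022043) ≈ -53.13 dB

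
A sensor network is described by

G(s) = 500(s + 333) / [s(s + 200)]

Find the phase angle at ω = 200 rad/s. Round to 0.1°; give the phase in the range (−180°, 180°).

-104.0°

At s = jω = j200:
zero (s+333): 333 + j200 → |·| = √(333²+200²) = √150889 ≈ 388.44, ∠ = arctan(200/333) ≈ 30.99°
pole (s+200): 200 + j200 → |·| = √(200²+200²) = √80000 ≈ 282.84, ∠ = arctan(200/200) ≈ 45.00°
pole at origin: |s| = 200, ∠ = 90.00° (in denominator)
∠G = 30.99° − 135.00° = -104.01°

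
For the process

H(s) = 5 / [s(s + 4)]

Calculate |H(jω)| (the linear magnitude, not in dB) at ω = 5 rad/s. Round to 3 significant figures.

0.156

At s = jω = j5:
pole (s+4): 4 + j5 → |·| = √(4²+5²) = √41 ≈ 6.4031, ∠ = arctan(5/4) ≈ 51.34°
pole at origin: |s| = 5, ∠ = 90.00° (in denominator)
|H| = 5 / 32.016 ≈ 0.15617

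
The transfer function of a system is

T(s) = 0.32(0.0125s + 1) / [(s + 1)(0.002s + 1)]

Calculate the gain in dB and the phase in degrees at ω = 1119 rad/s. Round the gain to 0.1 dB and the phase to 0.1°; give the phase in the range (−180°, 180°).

-55.7 dB, -70.0°

At ω = 1119 rad/s:
zero (1 + j1119·0.0125) = 1 + j13.9875 → |·| ≈ 14.023, ∠ ≈ 85.91°
pole (1 + j1119·1) = 1 + j1119 → |·| ≈ 1119, ∠ ≈ 89.95°
pole (1 + j1119·0.002) = 1 + j2.238 → |·| ≈ 2.4513, ∠ ≈ 65.92°
|T| = 0.32 · 14.023 / (1119 · 2.4513) ≈ 0.0016359
Gain = 20 log₁₀(0.0016359) ≈ -55.72 dB
∠T = (85.91°) − (89.95° + 65.92°) = -69.96°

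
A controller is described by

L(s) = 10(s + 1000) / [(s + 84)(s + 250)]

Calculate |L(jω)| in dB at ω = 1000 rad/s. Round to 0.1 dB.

-37.3 dB

At s = jω = j1000:
zero (s+1000): 1000 + j1000 → |·| = √(1000²+1000²) = √2000000 ≈ 1414.2, ∠ = arctan(1000/1000) ≈ 45.00°
pole (s+84): 84 + j1000 → |·| = √(84²+1000²) = √1007056 ≈ 1003.5, ∠ = arctan(1000/84) ≈ 85.20°
pole (s+250): 250 + j1000 → |·| = √(250²+1000²) = √1062500 ≈ 1030.8, ∠ = arctan(1000/250) ≈ 75.96°
|L| = 10 · 1414.2 / 1.0344e+06 ≈ 0.013672
Gain = 20 log₁₀(0.013672) ≈ -37.28 dB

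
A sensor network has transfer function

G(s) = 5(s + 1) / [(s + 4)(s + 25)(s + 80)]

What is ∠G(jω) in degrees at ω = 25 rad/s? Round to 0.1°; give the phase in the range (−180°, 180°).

At s = jω = j25:
zero (s+1): 1 + j25 → |·| = √(1²+25²) = √626 ≈ 25.02, ∠ = arctan(25/1) ≈ 87.71°
pole (s+4): 4 + j25 → |·| = √(4²+25²) = √641 ≈ 25.318, ∠ = arctan(25/4) ≈ 80.91°
pole (s+25): 25 + j25 → |·| = √(25²+25²) = √1250 ≈ 35.355, ∠ = arctan(25/25) ≈ 45.00°
pole (s+80): 80 + j25 → |·| = √(80²+25²) = √7025 ≈ 83.815, ∠ = arctan(25/80) ≈ 17.35°
∠G = 87.71° − 143.26° = -55.55°

-55.6°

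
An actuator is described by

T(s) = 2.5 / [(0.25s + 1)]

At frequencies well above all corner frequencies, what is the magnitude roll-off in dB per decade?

-20 dB/decade

Each pole contributes −20 dB/decade at high frequency; each zero contributes +20 dB/decade.
Net: 0 zero(s) − 1 pole(s) → -20 dB/decade.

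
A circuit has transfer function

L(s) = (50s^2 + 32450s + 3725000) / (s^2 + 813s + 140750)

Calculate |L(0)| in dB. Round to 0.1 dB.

28.5 dB

L(0) = 3725000 / 140750 ≈ 26.465
20 log₁₀(26.465) ≈ 28.45 dB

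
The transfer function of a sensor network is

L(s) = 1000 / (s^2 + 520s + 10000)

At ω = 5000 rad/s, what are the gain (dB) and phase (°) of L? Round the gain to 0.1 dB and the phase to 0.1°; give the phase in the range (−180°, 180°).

Substitute s = j5000:
Numerator: 1000 = 1000 + j0
Denominator: (j5000)^2 + 520(j5000) + 10000 = -24990000 + j2600000
|N| = √(1000² + 0²) ≈ 1000, ∠N ≈ 0.00°
|D| = √(24990000² + 2600000²) ≈ 2.5125e+07, ∠D ≈ 174.06°
|L| = 1000 / 2.5125e+07 ≈ 3.9801e-05
Gain = 20 log₁₀(3.9801e-05) ≈ -88.00 dB
∠L = 0.00° − 174.06° = -174.06°

-88.0 dB, -174.1°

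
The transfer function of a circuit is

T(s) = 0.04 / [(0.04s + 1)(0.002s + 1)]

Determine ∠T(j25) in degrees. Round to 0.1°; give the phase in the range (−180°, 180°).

-47.9°

At ω = 25 rad/s:
pole (1 + j25·0.04) = 1 + j1 → |·| ≈ 1.4142, ∠ ≈ 45.00°
pole (1 + j25·0.002) = 1 + j0.05 → |·| ≈ 1.0012, ∠ ≈ 2.86°
∠T = (0°) − (45.00° + 2.86°) = -47.86°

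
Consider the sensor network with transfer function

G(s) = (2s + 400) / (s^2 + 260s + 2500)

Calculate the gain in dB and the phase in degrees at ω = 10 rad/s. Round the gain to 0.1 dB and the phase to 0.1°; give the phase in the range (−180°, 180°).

-18.9 dB, -44.4°

Substitute s = j10:
Numerator: 2(j10) + 400 = 400 + j20
Denominator: (j10)^2 + 260(j10) + 2500 = 2400 + j2600
|N| = √(400² + 20²) ≈ 400.5, ∠N ≈ 2.86°
|D| = √(2400² + 2600²) ≈ 3538.4, ∠D ≈ 47.29°
|G| = 400.5 / 3538.4 ≈ 0.11319
Gain = 20 log₁₀(0.11319) ≈ -18.92 dB
∠G = 2.86° − 47.29° = -44.43°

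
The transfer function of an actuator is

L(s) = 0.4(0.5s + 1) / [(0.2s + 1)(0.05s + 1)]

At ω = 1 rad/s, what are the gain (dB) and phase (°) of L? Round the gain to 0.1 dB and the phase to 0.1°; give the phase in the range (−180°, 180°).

-7.2 dB, 12.4°

At ω = 1 rad/s:
zero (1 + j1·0.5) = 1 + j0.5 → |·| ≈ 1.118, ∠ ≈ 26.57°
pole (1 + j1·0.2) = 1 + j0.2 → |·| ≈ 1.0198, ∠ ≈ 11.31°
pole (1 + j1·0.05) = 1 + j0.05 → |·| ≈ 1.0012, ∠ ≈ 2.86°
|L| = 0.4 · 1.118 / (1.0198 · 1.0012) ≈ 0.43799
Gain = 20 log₁₀(0.43799) ≈ -7.17 dB
∠L = (26.57°) − (11.31° + 2.86°) = 12.40°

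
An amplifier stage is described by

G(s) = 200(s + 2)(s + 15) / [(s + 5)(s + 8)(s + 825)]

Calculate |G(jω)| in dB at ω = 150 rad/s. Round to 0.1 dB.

-12.4 dB

At s = jω = j150:
zero (s+2): 2 + j150 → |·| = √(2²+150²) = √22504 ≈ 150.01, ∠ = arctan(150/2) ≈ 89.24°
zero (s+15): 15 + j150 → |·| = √(15²+150²) = √22725 ≈ 150.75, ∠ = arctan(150/15) ≈ 84.29°
pole (s+5): 5 + j150 → |·| = √(5²+150²) = √22525 ≈ 150.08, ∠ = arctan(150/5) ≈ 88.09°
pole (s+8): 8 + j150 → |·| = √(8²+150²) = √22564 ≈ 150.21, ∠ = arctan(150/8) ≈ 86.95°
pole (s+825): 825 + j150 → |·| = √(825²+150²) = √703125 ≈ 838.53, ∠ = arctan(150/825) ≈ 10.30°
|G| = 200 · 22614 / 1.8903e+07 ≈ 0.23926
Gain = 20 log₁₀(0.23926) ≈ -12.42 dB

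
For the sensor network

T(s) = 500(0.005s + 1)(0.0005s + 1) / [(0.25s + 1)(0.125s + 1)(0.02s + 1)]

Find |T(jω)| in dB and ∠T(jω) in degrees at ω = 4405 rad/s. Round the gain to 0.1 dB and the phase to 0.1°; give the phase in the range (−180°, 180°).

At ω = 4405 rad/s:
zero (1 + j4405·0.005) = 1 + j22.025 → |·| ≈ 22.048, ∠ ≈ 87.40°
zero (1 + j4405·0.0005) = 1 + j2.2025 → |·| ≈ 2.4189, ∠ ≈ 65.58°
pole (1 + j4405·0.25) = 1 + j1101.25 → |·| ≈ 1101.3, ∠ ≈ 89.95°
pole (1 + j4405·0.125) = 1 + j550.625 → |·| ≈ 550.63, ∠ ≈ 89.90°
pole (1 + j4405·0.02) = 1 + j88.1 → |·| ≈ 88.106, ∠ ≈ 89.35°
|T| = 500 · 22.048 · 2.4189 / (1101.3 · 550.63 · 88.106) ≈ 0.0004991
Gain = 20 log₁₀(0.0004991) ≈ -66.04 dB
∠T = (87.40° + 65.58°) − (89.95° + 89.90° + 89.35°) = -116.22°

-66.0 dB, -116.2°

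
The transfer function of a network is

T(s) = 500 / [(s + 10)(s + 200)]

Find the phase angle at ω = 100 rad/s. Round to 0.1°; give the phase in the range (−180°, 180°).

-110.9°

At s = jω = j100:
pole (s+10): 10 + j100 → |·| = √(10²+100²) = √10100 ≈ 100.5, ∠ = arctan(100/10) ≈ 84.29°
pole (s+200): 200 + j100 → |·| = √(200²+100²) = √50000 ≈ 223.61, ∠ = arctan(100/200) ≈ 26.57°
∠T = 0.00° − 110.86° = -110.86°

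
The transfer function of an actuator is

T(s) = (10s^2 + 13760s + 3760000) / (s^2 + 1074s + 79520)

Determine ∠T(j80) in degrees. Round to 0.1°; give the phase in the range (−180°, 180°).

-33.0°

Substitute s = j80:
Numerator: 10(j80)^2 + 13760(j80) + 3760000 = 3696000 + j1100800
Denominator: (j80)^2 + 1074(j80) + 79520 = 73120 + j85920
|N| = √(3696000² + 1100800²) ≈ 3.8564e+06, ∠N ≈ 16.59°
|D| = √(73120² + 85920²) ≈ 1.1282e+05, ∠D ≈ 49.60°
∠T = 16.59° − 49.60° = -33.01°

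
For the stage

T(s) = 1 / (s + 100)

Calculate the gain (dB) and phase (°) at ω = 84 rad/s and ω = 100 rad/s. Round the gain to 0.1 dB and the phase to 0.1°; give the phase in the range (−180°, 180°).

ω = 84: -42.3 dB, -40.0°; ω = 100: -43.0 dB, -45.0°

Substitute s = j84:
Numerator: 1 = 1 + j0
Denominator: (j84) + 100 = 100 + j84
|N| = √(1² + 0²) ≈ 1, ∠N ≈ 0.00°
|D| = √(100² + 84²) ≈ 130.6, ∠D ≈ 40.03°
|T| = 1 / 130.6 ≈ 0.007657
Gain = 20 log₁₀(0.007657) ≈ -42.32 dB
∠T = 0.00° − 40.03° = -40.03°

Substitute s = j100:
Numerator: 1 = 1 + j0
Denominator: (j100) + 100 = 100 + j100
|N| = √(1² + 0²) ≈ 1, ∠N ≈ 0.00°
|D| = √(100² + 100²) ≈ 141.42, ∠D ≈ 45.00°
|T| = 1 / 141.42 ≈ 0.0070711
Gain = 20 log₁₀(0.0070711) ≈ -43.01 dB
∠T = 0.00° − 45.00° = -45.00°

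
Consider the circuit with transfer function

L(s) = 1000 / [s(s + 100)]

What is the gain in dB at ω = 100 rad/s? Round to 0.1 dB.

-23.0 dB

At s = jω = j100:
pole (s+100): 100 + j100 → |·| = √(100²+100²) = √20000 ≈ 141.42, ∠ = arctan(100/100) ≈ 45.00°
pole at origin: |s| = 100, ∠ = 90.00° (in denominator)
|L| = 1000 / 14142 ≈ 0.070711
Gain = 20 log₁₀(0.070711) ≈ -23.01 dB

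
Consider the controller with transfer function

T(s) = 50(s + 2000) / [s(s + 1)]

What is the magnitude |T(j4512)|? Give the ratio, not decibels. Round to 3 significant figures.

0.0121

At s = jω = j4512:
zero (s+2000): 2000 + j4512 → |·| = √(2000²+4512²) = √24358144 ≈ 4935.4, ∠ = arctan(4512/2000) ≈ 66.09°
pole (s+1): 1 + j4512 → |·| = √(1²+4512²) = √20358145 ≈ 4512, ∠ = arctan(4512/1) ≈ 89.99°
pole at origin: |s| = 4512, ∠ = 90.00° (in denominator)
|T| = 50 · 4935.4 / 2.0358e+07 ≈ 0.012122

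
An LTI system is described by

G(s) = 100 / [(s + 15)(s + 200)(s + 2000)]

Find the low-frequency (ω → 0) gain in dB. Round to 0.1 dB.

G(0) = 100 / (15·200·2000) ≈ 1.6667e-05
20 log₁₀(1.6667e-05) ≈ -95.56 dB

-95.6 dB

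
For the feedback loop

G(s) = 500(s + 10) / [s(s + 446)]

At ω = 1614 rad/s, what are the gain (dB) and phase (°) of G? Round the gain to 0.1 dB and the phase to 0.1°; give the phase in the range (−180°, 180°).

-10.5 dB, -74.9°

At s = jω = j1614:
zero (s+10): 10 + j1614 → |·| = √(10²+1614²) = √2605096 ≈ 1614, ∠ = arctan(1614/10) ≈ 89.65°
pole (s+446): 446 + j1614 → |·| = √(446²+1614²) = √2803912 ≈ 1674.5, ∠ = arctan(1614/446) ≈ 74.55°
pole at origin: |s| = 1614, ∠ = 90.00° (in denominator)
|G| = 500 · 1614 / 2.7026e+06 ≈ 0.2986
Gain = 20 log₁₀(0.2986) ≈ -10.50 dB
∠G = 89.65° − 164.55° = -74.90°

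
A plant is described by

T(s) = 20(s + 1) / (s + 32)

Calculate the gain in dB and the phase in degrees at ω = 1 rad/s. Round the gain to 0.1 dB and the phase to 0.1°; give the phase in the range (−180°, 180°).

-1.1 dB, 43.2°

At s = jω = j1:
zero (s+1): 1 + j1 → |·| = √(1²+1²) = √2 ≈ 1.4142, ∠ = arctan(1/1) ≈ 45.00°
pole (s+32): 32 + j1 → |·| = √(32²+1²) = √1025 ≈ 32.016, ∠ = arctan(1/32) ≈ 1.79°
|T| = 20 · 1.4142 / 32.016 ≈ 0.88343
Gain = 20 log₁₀(0.88343) ≈ -1.08 dB
∠T = 45.00° − 1.79° = 43.21°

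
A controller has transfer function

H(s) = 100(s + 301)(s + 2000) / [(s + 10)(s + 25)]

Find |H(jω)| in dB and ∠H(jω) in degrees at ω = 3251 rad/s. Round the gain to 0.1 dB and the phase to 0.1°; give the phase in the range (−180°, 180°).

At s = jω = j3251:
zero (s+301): 301 + j3251 → |·| = √(301²+3251²) = √10659602 ≈ 3264.9, ∠ = arctan(3251/301) ≈ 84.71°
zero (s+2000): 2000 + j3251 → |·| = √(2000²+3251²) = √14569001 ≈ 3816.9, ∠ = arctan(3251/2000) ≈ 58.40°
pole (s+10): 10 + j3251 → |·| = √(10²+3251²) = √10569101 ≈ 3251, ∠ = arctan(3251/10) ≈ 89.82°
pole (s+25): 25 + j3251 → |·| = √(25²+3251²) = √10569626 ≈ 3251.1, ∠ = arctan(3251/25) ≈ 89.56°
|H| = 100 · 1.2462e+07 / 1.0569e+07 ≈ 117.91
Gain = 20 log₁₀(117.91) ≈ 41.43 dB
∠H = 143.11° − 179.38° = -36.27°

41.4 dB, -36.3°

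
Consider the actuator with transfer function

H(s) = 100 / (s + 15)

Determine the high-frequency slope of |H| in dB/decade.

Each pole contributes −20 dB/decade at high frequency; each zero contributes +20 dB/decade.
Net: 0 zero(s) − 1 pole(s) → -20 dB/decade.

-20 dB/decade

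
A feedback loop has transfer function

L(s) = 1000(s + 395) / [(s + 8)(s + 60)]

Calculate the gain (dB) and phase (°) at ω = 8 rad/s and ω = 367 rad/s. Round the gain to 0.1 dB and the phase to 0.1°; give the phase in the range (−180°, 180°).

At s = jω = j8:
zero (s+395): 395 + j8 → |·| = √(395²+8²) = √156089 ≈ 395.08, ∠ = arctan(8/395) ≈ 1.16°
pole (s+8): 8 + j8 → |·| = √(8²+8²) = √128 ≈ 11.314, ∠ = arctan(8/8) ≈ 45.00°
pole (s+60): 60 + j8 → |·| = √(60²+8²) = √3664 ≈ 60.531, ∠ = arctan(8/60) ≈ 7.59°
|L| = 1000 · 395.08 / 684.85 ≈ 576.89
Gain = 20 log₁₀(576.89) ≈ 55.22 dB
∠L = 1.16° − 52.59° = -51.43°

At s = jω = j367:
zero (s+395): 395 + j367 → |·| = √(395²+367²) = √290714 ≈ 539.18, ∠ = arctan(367/395) ≈ 42.90°
pole (s+8): 8 + j367 → |·| = √(8²+367²) = √134753 ≈ 367.09, ∠ = arctan(367/8) ≈ 88.75°
pole (s+60): 60 + j367 → |·| = √(60²+367²) = √138289 ≈ 371.87, ∠ = arctan(367/60) ≈ 80.71°
|L| = 1000 · 539.18 / 1.3651e+05 ≈ 3.9497
Gain = 20 log₁₀(3.9497) ≈ 11.93 dB
∠L = 42.90° − 169.46° = -126.56°

ω = 8: 55.2 dB, -51.4°; ω = 367: 11.9 dB, -126.6°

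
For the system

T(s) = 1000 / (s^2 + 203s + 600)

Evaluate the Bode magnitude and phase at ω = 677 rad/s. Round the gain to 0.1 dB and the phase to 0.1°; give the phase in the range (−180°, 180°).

-53.6 dB, -163.3°

Substitute s = j677:
Numerator: 1000 = 1000 + j0
Denominator: (j677)^2 + 203(j677) + 600 = -457729 + j137431
|N| = √(1000² + 0²) ≈ 1000, ∠N ≈ 0.00°
|D| = √(457729² + 137431²) ≈ 4.7792e+05, ∠D ≈ 163.29°
|T| = 1000 / 4.7792e+05 ≈ 0.0020924
Gain = 20 log₁₀(0.0020924) ≈ -53.59 dB
∠T = 0.00° − 163.29° = -163.29°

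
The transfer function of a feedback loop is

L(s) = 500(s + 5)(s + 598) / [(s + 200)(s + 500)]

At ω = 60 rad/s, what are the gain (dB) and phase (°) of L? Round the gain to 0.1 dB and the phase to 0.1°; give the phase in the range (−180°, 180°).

44.7 dB, 67.4°

At s = jω = j60:
zero (s+5): 5 + j60 → |·| = √(5²+60²) = √3625 ≈ 60.208, ∠ = arctan(60/5) ≈ 85.24°
zero (s+598): 598 + j60 → |·| = √(598²+60²) = √361204 ≈ 601, ∠ = arctan(60/598) ≈ 5.73°
pole (s+200): 200 + j60 → |·| = √(200²+60²) = √43600 ≈ 208.81, ∠ = arctan(60/200) ≈ 16.70°
pole (s+500): 500 + j60 → |·| = √(500²+60²) = √253600 ≈ 503.59, ∠ = arctan(60/500) ≈ 6.84°
|L| = 500 · 36185 / 1.0515e+05 ≈ 172.06
Gain = 20 log₁₀(172.06) ≈ 44.71 dB
∠L = 90.97° − 23.54° = 67.43°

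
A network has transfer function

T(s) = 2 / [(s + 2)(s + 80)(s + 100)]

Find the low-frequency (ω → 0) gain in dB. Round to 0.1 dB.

-78.1 dB

T(0) = 2 / (2·80·100) = 0.000125
20 log₁₀(0.000125) ≈ -78.06 dB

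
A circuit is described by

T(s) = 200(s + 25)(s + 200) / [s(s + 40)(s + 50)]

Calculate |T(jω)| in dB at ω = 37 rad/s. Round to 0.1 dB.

At s = jω = j37:
zero (s+25): 25 + j37 → |·| = √(25²+37²) = √1994 ≈ 44.654, ∠ = arctan(37/25) ≈ 55.95°
zero (s+200): 200 + j37 → |·| = √(200²+37²) = √41369 ≈ 203.39, ∠ = arctan(37/200) ≈ 10.48°
pole (s+40): 40 + j37 → |·| = √(40²+37²) = √2969 ≈ 54.489, ∠ = arctan(37/40) ≈ 42.77°
pole (s+50): 50 + j37 → |·| = √(50²+37²) = √3869 ≈ 62.201, ∠ = arctan(37/50) ≈ 36.50°
pole at origin: |s| = 37, ∠ = 90.00° (in denominator)
|T| = 200 · 9082.2 / 1.254e+05 ≈ 14.485
Gain = 20 log₁₀(14.485) ≈ 23.22 dB

23.2 dB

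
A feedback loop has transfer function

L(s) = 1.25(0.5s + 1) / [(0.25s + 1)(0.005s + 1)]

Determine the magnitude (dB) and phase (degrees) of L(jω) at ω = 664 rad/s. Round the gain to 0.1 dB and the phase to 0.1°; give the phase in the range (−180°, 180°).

At ω = 664 rad/s:
zero (1 + j664·0.5) = 1 + j332 → |·| ≈ 332, ∠ ≈ 89.83°
pole (1 + j664·0.25) = 1 + j166 → |·| ≈ 166, ∠ ≈ 89.65°
pole (1 + j664·0.005) = 1 + j3.32 → |·| ≈ 3.4673, ∠ ≈ 73.24°
|L| = 1.25 · 332 / (166 · 3.4673) ≈ 0.72102
Gain = 20 log₁₀(0.72102) ≈ -2.84 dB
∠L = (89.83°) − (89.65° + 73.24°) = -73.06°

-2.8 dB, -73.1°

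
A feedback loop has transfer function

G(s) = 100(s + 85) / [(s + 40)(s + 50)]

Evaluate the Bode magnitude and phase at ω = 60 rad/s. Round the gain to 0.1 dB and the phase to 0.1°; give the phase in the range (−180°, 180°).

At s = jω = j60:
zero (s+85): 85 + j60 → |·| = √(85²+60²) = √10825 ≈ 104.04, ∠ = arctan(60/85) ≈ 35.22°
pole (s+40): 40 + j60 → |·| = √(40²+60²) = √5200 ≈ 72.111, ∠ = arctan(60/40) ≈ 56.31°
pole (s+50): 50 + j60 → |·| = √(50²+60²) = √6100 ≈ 78.102, ∠ = arctan(60/50) ≈ 50.19°
|G| = 100 · 104.04 / 5632 ≈ 1.8473
Gain = 20 log₁₀(1.8473) ≈ 5.33 dB
∠G = 35.22° − 106.50° = -71.28°

5.3 dB, -71.3°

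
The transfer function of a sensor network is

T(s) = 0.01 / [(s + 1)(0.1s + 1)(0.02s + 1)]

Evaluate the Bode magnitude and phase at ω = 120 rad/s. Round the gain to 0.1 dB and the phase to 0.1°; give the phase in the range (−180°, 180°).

At ω = 120 rad/s:
pole (1 + j120·1) = 1 + j120 → |·| ≈ 120, ∠ ≈ 89.52°
pole (1 + j120·0.1) = 1 + j12 → |·| ≈ 12.042, ∠ ≈ 85.24°
pole (1 + j120·0.02) = 1 + j2.4 → |·| ≈ 2.6, ∠ ≈ 67.38°
|T| = 0.01 · 1 / (120 · 12.042 · 2.6) ≈ 2.6616e-06
Gain = 20 log₁₀(2.6616e-06) ≈ -111.50 dB
∠T = (0°) − (89.52° + 85.24° + 67.38°) = -242.14° ≡ 117.86° (principal value)

-111.5 dB, 117.9°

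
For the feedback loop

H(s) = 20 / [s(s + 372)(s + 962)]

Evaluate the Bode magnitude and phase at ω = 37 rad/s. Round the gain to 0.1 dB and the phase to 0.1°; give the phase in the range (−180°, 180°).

-116.5 dB, -97.9°

At s = jω = j37:
pole (s+372): 372 + j37 → |·| = √(372²+37²) = √139753 ≈ 373.84, ∠ = arctan(37/372) ≈ 5.68°
pole (s+962): 962 + j37 → |·| = √(962²+37²) = √926813 ≈ 962.71, ∠ = arctan(37/962) ≈ 2.20°
pole at origin: |s| = 37, ∠ = 90.00° (in denominator)
|H| = 20 / 1.3316e+07 ≈ 1.502e-06
Gain = 20 log₁₀(1.502e-06) ≈ -116.47 dB
∠H = 0.00° − 97.88° = -97.88°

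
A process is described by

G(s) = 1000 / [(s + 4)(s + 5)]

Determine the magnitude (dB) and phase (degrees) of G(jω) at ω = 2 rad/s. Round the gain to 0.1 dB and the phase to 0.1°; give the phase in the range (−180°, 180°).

32.4 dB, -48.4°

At s = jω = j2:
pole (s+4): 4 + j2 → |·| = √(4²+2²) = √20 ≈ 4.4721, ∠ = arctan(2/4) ≈ 26.57°
pole (s+5): 5 + j2 → |·| = √(5²+2²) = √29 ≈ 5.3852, ∠ = arctan(2/5) ≈ 21.80°
|G| = 1000 / 24.083 ≈ 41.523
Gain = 20 log₁₀(41.523) ≈ 32.37 dB
∠G = 0.00° − 48.37° = -48.37°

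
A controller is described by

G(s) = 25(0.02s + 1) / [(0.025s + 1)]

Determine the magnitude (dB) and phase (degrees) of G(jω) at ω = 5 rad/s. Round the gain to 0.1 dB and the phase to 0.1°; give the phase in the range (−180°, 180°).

27.9 dB, -1.4°

At ω = 5 rad/s:
zero (1 + j5·0.02) = 1 + j0.1 → |·| ≈ 1.005, ∠ ≈ 5.71°
pole (1 + j5·0.025) = 1 + j0.125 → |·| ≈ 1.0078, ∠ ≈ 7.13°
|G| = 25 · 1.005 / (1.0078) ≈ 24.931
Gain = 20 log₁₀(24.931) ≈ 27.93 dB
∠G = (5.71°) − (7.13°) = -1.42°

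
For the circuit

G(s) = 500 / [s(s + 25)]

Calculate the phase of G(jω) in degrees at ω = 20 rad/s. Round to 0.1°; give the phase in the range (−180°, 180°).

-128.7°

At s = jω = j20:
pole (s+25): 25 + j20 → |·| = √(25²+20²) = √1025 ≈ 32.016, ∠ = arctan(20/25) ≈ 38.66°
pole at origin: |s| = 20, ∠ = 90.00° (in denominator)
∠G = 0.00° − 128.66° = -128.66°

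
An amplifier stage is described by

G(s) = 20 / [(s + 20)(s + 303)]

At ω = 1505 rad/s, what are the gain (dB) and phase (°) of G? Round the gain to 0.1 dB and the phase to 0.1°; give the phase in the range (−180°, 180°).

At s = jω = j1505:
pole (s+20): 20 + j1505 → |·| = √(20²+1505²) = √2265425 ≈ 1505.1, ∠ = arctan(1505/20) ≈ 89.24°
pole (s+303): 303 + j1505 → |·| = √(303²+1505²) = √2356834 ≈ 1535.2, ∠ = arctan(1505/303) ≈ 78.62°
|G| = 20 / 2.3106e+06 ≈ 8.6558e-06
Gain = 20 log₁₀(8.6558e-06) ≈ -101.25 dB
∠G = 0.00° − 167.86° = -167.86°

-101.3 dB, -167.9°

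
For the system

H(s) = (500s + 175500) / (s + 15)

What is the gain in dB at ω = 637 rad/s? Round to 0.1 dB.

55.1 dB

Substitute s = j637:
Numerator: 500(j637) + 175500 = 175500 + j318500
Denominator: (j637) + 15 = 15 + j637
|N| = √(175500² + 318500²) ≈ 3.6365e+05, ∠N ≈ 61.14°
|D| = √(15² + 637²) ≈ 637.18, ∠D ≈ 88.65°
|H| = 3.6365e+05 / 637.18 ≈ 570.72
Gain = 20 log₁₀(570.72) ≈ 55.13 dB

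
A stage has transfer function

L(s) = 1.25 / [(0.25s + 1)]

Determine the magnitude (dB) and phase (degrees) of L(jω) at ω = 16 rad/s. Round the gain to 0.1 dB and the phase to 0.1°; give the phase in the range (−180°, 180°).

At ω = 16 rad/s:
pole (1 + j16·0.25) = 1 + j4 → |·| ≈ 4.1231, ∠ ≈ 75.96°
|L| = 1.25 · 1 / (4.1231) ≈ 0.30317
Gain = 20 log₁₀(0.30317) ≈ -10.37 dB
∠L = (0°) − (75.96°) = -75.96°

-10.4 dB, -76.0°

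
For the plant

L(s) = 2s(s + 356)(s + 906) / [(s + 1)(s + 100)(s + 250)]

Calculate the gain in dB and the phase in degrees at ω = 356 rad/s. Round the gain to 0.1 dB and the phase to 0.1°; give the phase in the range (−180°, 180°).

15.7 dB, -62.6°

At s = jω = j356:
zero (s+356): 356 + j356 → |·| = √(356²+356²) = √253472 ≈ 503.46, ∠ = arctan(356/356) ≈ 45.00°
zero (s+906): 906 + j356 → |·| = √(906²+356²) = √947572 ≈ 973.43, ∠ = arctan(356/906) ≈ 21.45°
zero at origin: s = j356 → |·| = 356, ∠ = 90.00°
pole (s+1): 1 + j356 → |·| = √(1²+356²) = √126737 ≈ 356, ∠ = arctan(356/1) ≈ 89.84°
pole (s+100): 100 + j356 → |·| = √(100²+356²) = √136736 ≈ 369.78, ∠ = arctan(356/100) ≈ 74.31°
pole (s+250): 250 + j356 → |·| = √(250²+356²) = √189236 ≈ 435.01, ∠ = arctan(356/250) ≈ 54.92°
|L| = 2 · 1.7447e+08 / 5.7265e+07 ≈ 6.0934
Gain = 20 log₁₀(6.0934) ≈ 15.70 dB
∠L = 156.45° − 219.07° = -62.62°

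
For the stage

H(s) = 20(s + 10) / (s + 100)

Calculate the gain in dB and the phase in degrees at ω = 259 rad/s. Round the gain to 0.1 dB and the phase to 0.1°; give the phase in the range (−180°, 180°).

25.4 dB, 18.9°

At s = jω = j259:
zero (s+10): 10 + j259 → |·| = √(10²+259²) = √67181 ≈ 259.19, ∠ = arctan(259/10) ≈ 87.79°
pole (s+100): 100 + j259 → |·| = √(100²+259²) = √77081 ≈ 277.63, ∠ = arctan(259/100) ≈ 68.89°
|H| = 20 · 259.19 / 277.63 ≈ 18.672
Gain = 20 log₁₀(18.672) ≈ 25.42 dB
∠H = 87.79° − 68.89° = 18.90°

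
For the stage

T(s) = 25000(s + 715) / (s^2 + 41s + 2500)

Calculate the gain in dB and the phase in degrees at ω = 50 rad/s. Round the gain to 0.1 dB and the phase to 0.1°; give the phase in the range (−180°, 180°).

78.8 dB, -86.0°

At s = jω = j50:
zero (s+715): 715 + j50 → |·| = √(715²+50²) = √513725 ≈ 716.75, ∠ = arctan(50/715) ≈ 4.00°
quadratic: (j50)² + 41·j50 + 2500 = 0 + j2050 → |·| ≈ 2050, ∠ ≈ 90.00°
|T| = 25000 · 716.75 / 2050 ≈ 8740.9
Gain = 20 log₁₀(8740.9) ≈ 78.83 dB
∠T = 4.00° − 90.00° = -86.00°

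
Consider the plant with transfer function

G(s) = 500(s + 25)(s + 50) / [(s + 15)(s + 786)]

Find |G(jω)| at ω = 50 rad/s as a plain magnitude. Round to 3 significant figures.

48.1

At s = jω = j50:
zero (s+25): 25 + j50 → |·| = √(25²+50²) = √3125 ≈ 55.902, ∠ = arctan(50/25) ≈ 63.43°
zero (s+50): 50 + j50 → |·| = √(50²+50²) = √5000 ≈ 70.711, ∠ = arctan(50/50) ≈ 45.00°
pole (s+15): 15 + j50 → |·| = √(15²+50²) = √2725 ≈ 52.202, ∠ = arctan(50/15) ≈ 73.30°
pole (s+786): 786 + j50 → |·| = √(786²+50²) = √620296 ≈ 787.59, ∠ = arctan(50/786) ≈ 3.64°
|G| = 500 · 3952.9 / 41114 ≈ 48.072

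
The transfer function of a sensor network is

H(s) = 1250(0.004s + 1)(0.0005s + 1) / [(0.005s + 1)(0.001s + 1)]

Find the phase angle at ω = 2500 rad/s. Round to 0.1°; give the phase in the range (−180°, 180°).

At ω = 2500 rad/s:
zero (1 + j2500·0.004) = 1 + j10 → |·| ≈ 10.05, ∠ ≈ 84.29°
zero (1 + j2500·0.0005) = 1 + j1.25 → |·| ≈ 1.6008, ∠ ≈ 51.34°
pole (1 + j2500·0.005) = 1 + j12.5 → |·| ≈ 12.54, ∠ ≈ 85.43°
pole (1 + j2500·0.001) = 1 + j2.5 → |·| ≈ 2.6926, ∠ ≈ 68.20°
∠H = (84.29° + 51.34°) − (85.43° + 68.20°) = -18.00°

-18.0°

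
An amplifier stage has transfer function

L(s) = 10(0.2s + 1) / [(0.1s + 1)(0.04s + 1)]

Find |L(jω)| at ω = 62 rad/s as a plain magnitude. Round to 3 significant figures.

7.41

At ω = 62 rad/s:
zero (1 + j62·0.2) = 1 + j12.4 → |·| ≈ 12.44, ∠ ≈ 85.39°
pole (1 + j62·0.1) = 1 + j6.2 → |·| ≈ 6.2801, ∠ ≈ 80.84°
pole (1 + j62·0.04) = 1 + j2.48 → |·| ≈ 2.674, ∠ ≈ 68.04°
|L| = 10 · 12.44 / (6.2801 · 2.674) ≈ 7.4079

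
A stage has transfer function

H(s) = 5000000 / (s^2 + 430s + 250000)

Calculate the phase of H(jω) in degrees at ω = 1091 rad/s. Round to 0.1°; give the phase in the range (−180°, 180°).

-153.5°

At s = jω = j1091:
quadratic: (j1091)² + 430·j1091 + 250000 = -940281 + j469130 → |·| ≈ 1.0508e+06, ∠ ≈ 153.48°
∠H = 0.00° − 153.48° = -153.48°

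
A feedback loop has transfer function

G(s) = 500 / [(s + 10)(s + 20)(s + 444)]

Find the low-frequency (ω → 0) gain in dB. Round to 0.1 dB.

G(0) = 500 / (10·20·444) ≈ 0.0056306
20 log₁₀(0.0056306) ≈ -44.99 dB

-45.0 dB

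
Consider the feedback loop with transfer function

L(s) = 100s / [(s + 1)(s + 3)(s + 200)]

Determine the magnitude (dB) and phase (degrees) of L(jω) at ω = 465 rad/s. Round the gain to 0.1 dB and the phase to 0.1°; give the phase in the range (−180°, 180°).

-67.4 dB, -156.2°

At s = jω = j465:
zero at origin: s = j465 → |·| = 465, ∠ = 90.00°
pole (s+1): 1 + j465 → |·| = √(1²+465²) = √216226 ≈ 465, ∠ = arctan(465/1) ≈ 89.88°
pole (s+3): 3 + j465 → |·| = √(3²+465²) = √216234 ≈ 465.01, ∠ = arctan(465/3) ≈ 89.63°
pole (s+200): 200 + j465 → |·| = √(200²+465²) = √256225 ≈ 506.19, ∠ = arctan(465/200) ≈ 66.73°
|L| = 100 · 465 / 1.0945e+08 ≈ 0.00042485
Gain = 20 log₁₀(0.00042485) ≈ -67.44 dB
∠L = 90.00° − 246.24° = -156.24°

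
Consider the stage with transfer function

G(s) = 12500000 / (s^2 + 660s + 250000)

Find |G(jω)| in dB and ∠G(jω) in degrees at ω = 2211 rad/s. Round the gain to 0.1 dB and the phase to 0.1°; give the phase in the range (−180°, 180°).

At s = jω = j2211:
quadratic: (j2211)² + 660·j2211 + 250000 = -4638521 + j1459260 → |·| ≈ 4.8626e+06, ∠ ≈ 162.54°
|G| = 12500000 / 4.8626e+06 ≈ 2.5706
Gain = 20 log₁₀(2.5706) ≈ 8.20 dB
∠G = 0.00° − 162.54° = -162.54°

8.2 dB, -162.5°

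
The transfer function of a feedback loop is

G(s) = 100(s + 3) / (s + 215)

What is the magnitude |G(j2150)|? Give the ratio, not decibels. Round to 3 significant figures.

At s = jω = j2150:
zero (s+3): 3 + j2150 → |·| = √(3²+2150²) = √4622509 ≈ 2150, ∠ = arctan(2150/3) ≈ 89.92°
pole (s+215): 215 + j2150 → |·| = √(215²+2150²) = √4668725 ≈ 2160.7, ∠ = arctan(2150/215) ≈ 84.29°
|G| = 100 · 2150 / 2160.7 ≈ 99.505

99.5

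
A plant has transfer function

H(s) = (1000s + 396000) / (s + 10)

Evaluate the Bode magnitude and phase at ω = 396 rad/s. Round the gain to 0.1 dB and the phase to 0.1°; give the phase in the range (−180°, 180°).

63.0 dB, -43.6°

Substitute s = j396:
Numerator: 1000(j396) + 396000 = 396000 + j396000
Denominator: (j396) + 10 = 10 + j396
|N| = √(396000² + 396000²) ≈ 5.6003e+05, ∠N ≈ 45.00°
|D| = √(10² + 396²) ≈ 396.13, ∠D ≈ 88.55°
|H| = 5.6003e+05 / 396.13 ≈ 1413.8
Gain = 20 log₁₀(1413.8) ≈ 63.01 dB
∠H = 45.00° − 88.55° = -43.55°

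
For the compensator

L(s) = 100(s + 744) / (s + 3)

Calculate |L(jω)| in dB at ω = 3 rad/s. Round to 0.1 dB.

84.9 dB

At s = jω = j3:
zero (s+744): 744 + j3 → |·| = √(744²+3²) = √553545 ≈ 744.01, ∠ = arctan(3/744) ≈ 0.23°
pole (s+3): 3 + j3 → |·| = √(3²+3²) = √18 ≈ 4.2426, ∠ = arctan(3/3) ≈ 45.00°
|L| = 100 · 744.01 / 4.2426 ≈ 17537
Gain = 20 log₁₀(17537) ≈ 84.88 dB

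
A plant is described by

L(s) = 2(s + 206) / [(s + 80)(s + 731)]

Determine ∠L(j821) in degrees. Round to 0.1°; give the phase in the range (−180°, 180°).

At s = jω = j821:
zero (s+206): 206 + j821 → |·| = √(206²+821²) = √716477 ≈ 846.45, ∠ = arctan(821/206) ≈ 75.91°
pole (s+80): 80 + j821 → |·| = √(80²+821²) = √680441 ≈ 824.89, ∠ = arctan(821/80) ≈ 84.43°
pole (s+731): 731 + j821 → |·| = √(731²+821²) = √1208402 ≈ 1099.3, ∠ = arctan(821/731) ≈ 48.32°
∠L = 75.91° − 132.75° = -56.84°

-56.8°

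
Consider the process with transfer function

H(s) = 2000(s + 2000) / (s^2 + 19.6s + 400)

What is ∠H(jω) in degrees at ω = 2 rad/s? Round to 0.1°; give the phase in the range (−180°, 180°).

-5.6°

At s = jω = j2:
zero (s+2000): 2000 + j2 → |·| = √(2000²+2²) = √4000004 ≈ 2000, ∠ = arctan(2/2000) ≈ 0.06°
quadratic: (j2)² + 19.6·j2 + 400 = 396 + j39.2 → |·| ≈ 397.94, ∠ ≈ 5.65°
∠H = 0.06° − 5.65° = -5.59°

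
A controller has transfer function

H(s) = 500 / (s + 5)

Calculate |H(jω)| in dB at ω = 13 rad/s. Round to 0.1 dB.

Substitute s = j13:
Numerator: 500 = 500 + j0
Denominator: (j13) + 5 = 5 + j13
|N| = √(500² + 0²) ≈ 500, ∠N ≈ 0.00°
|D| = √(5² + 13²) ≈ 13.928, ∠D ≈ 68.96°
|H| = 500 / 13.928 ≈ 35.899
Gain = 20 log₁₀(35.899) ≈ 31.10 dB

31.1 dB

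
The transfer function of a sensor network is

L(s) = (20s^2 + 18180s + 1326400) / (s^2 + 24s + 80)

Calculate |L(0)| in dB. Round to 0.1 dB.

L(0) = 1326400 / 80 = 16580
20 log₁₀(16580) ≈ 84.39 dB

84.4 dB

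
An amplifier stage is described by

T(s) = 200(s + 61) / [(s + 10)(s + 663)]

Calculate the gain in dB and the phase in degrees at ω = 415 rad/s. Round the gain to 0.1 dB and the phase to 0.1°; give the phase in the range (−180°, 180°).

At s = jω = j415:
zero (s+61): 61 + j415 → |·| = √(61²+415²) = √175946 ≈ 419.46, ∠ = arctan(415/61) ≈ 81.64°
pole (s+10): 10 + j415 → |·| = √(10²+415²) = √172325 ≈ 415.12, ∠ = arctan(415/10) ≈ 88.62°
pole (s+663): 663 + j415 → |·| = √(663²+415²) = √611794 ≈ 782.17, ∠ = arctan(415/663) ≈ 32.04°
|T| = 200 · 419.46 / 3.2469e+05 ≈ 0.25838
Gain = 20 log₁₀(0.25838) ≈ -11.75 dB
∠T = 81.64° − 120.66° = -39.02°

-11.8 dB, -39.0°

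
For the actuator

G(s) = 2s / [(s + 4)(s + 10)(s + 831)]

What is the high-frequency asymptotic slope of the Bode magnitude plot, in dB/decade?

Each pole contributes −20 dB/decade at high frequency; each zero contributes +20 dB/decade.
Net: 1 zero(s) − 3 pole(s) → -40 dB/decade.

-40 dB/decade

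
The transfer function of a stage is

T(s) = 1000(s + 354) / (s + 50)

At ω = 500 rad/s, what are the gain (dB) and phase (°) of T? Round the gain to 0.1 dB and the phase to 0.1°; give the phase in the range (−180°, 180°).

At s = jω = j500:
zero (s+354): 354 + j500 → |·| = √(354²+500²) = √375316 ≈ 612.63, ∠ = arctan(500/354) ≈ 54.70°
pole (s+50): 50 + j500 → |·| = √(50²+500²) = √252500 ≈ 502.49, ∠ = arctan(500/50) ≈ 84.29°
|T| = 1000 · 612.63 / 502.49 ≈ 1219.2
Gain = 20 log₁₀(1219.2) ≈ 61.72 dB
∠T = 54.70° − 84.29° = -29.59°

61.7 dB, -29.6°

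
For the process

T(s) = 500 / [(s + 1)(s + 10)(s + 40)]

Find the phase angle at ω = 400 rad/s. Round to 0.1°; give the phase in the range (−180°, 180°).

At s = jω = j400:
pole (s+1): 1 + j400 → |·| = √(1²+400²) = √160001 ≈ 400, ∠ = arctan(400/1) ≈ 89.86°
pole (s+10): 10 + j400 → |·| = √(10²+400²) = √160100 ≈ 400.12, ∠ = arctan(400/10) ≈ 88.57°
pole (s+40): 40 + j400 → |·| = √(40²+400²) = √161600 ≈ 402, ∠ = arctan(400/40) ≈ 84.29°
∠T = 0.00° − 262.72° = -262.72° ≡ 97.28° (principal value)

97.3°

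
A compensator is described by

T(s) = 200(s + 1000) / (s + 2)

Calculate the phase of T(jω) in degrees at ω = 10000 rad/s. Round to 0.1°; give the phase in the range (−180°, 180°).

At s = jω = j10000:
zero (s+1000): 1000 + j10000 → |·| = √(1000²+10000²) = √101000000 ≈ 10050, ∠ = arctan(10000/1000) ≈ 84.29°
pole (s+2): 2 + j10000 → |·| = √(2²+10000²) = √100000004 ≈ 10000, ∠ = arctan(10000/2) ≈ 89.99°
∠T = 84.29° − 89.99° = -5.70°

-5.7°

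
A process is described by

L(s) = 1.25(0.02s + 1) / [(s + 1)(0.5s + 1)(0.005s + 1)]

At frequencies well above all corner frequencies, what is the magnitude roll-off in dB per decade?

-40 dB/decade

Each pole contributes −20 dB/decade at high frequency; each zero contributes +20 dB/decade.
Net: 1 zero(s) − 3 pole(s) → -40 dB/decade.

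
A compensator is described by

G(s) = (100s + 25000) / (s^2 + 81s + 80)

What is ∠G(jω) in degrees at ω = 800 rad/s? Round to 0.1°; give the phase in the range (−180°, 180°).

Substitute s = j800:
Numerator: 100(j800) + 25000 = 25000 + j80000
Denominator: (j800)^2 + 81(j800) + 80 = -639920 + j64800
|N| = √(25000² + 80000²) ≈ 83815, ∠N ≈ 72.65°
|D| = √(639920² + 64800²) ≈ 6.4319e+05, ∠D ≈ 174.22°
∠G = 72.65° − 174.22° = -101.57°

-101.6°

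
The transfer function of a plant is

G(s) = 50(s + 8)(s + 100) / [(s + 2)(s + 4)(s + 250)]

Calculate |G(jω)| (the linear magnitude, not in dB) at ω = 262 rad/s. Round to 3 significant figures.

At s = jω = j262:
zero (s+8): 8 + j262 → |·| = √(8²+262²) = √68708 ≈ 262.12, ∠ = arctan(262/8) ≈ 88.25°
zero (s+100): 100 + j262 → |·| = √(100²+262²) = √78644 ≈ 280.44, ∠ = arctan(262/100) ≈ 69.11°
pole (s+2): 2 + j262 → |·| = √(2²+262²) = √68648 ≈ 262.01, ∠ = arctan(262/2) ≈ 89.56°
pole (s+4): 4 + j262 → |·| = √(4²+262²) = √68660 ≈ 262.03, ∠ = arctan(262/4) ≈ 89.13°
pole (s+250): 250 + j262 → |·| = √(250²+262²) = √131144 ≈ 362.14, ∠ = arctan(262/250) ≈ 46.34°
|G| = 50 · 73509 / 2.4863e+07 ≈ 0.14783

0.148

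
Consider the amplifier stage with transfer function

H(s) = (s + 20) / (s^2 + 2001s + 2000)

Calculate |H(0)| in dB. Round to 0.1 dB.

H(0) = 20 / 2000 = 0.01
20 log₁₀(0.01) ≈ -40.00 dB

-40.0 dB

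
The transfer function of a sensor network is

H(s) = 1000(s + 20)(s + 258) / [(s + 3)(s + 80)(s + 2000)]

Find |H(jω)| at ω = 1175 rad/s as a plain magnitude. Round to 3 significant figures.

0.440

At s = jω = j1175:
zero (s+20): 20 + j1175 → |·| = √(20²+1175²) = √1381025 ≈ 1175.2, ∠ = arctan(1175/20) ≈ 89.02°
zero (s+258): 258 + j1175 → |·| = √(258²+1175²) = √1447189 ≈ 1203, ∠ = arctan(1175/258) ≈ 77.62°
pole (s+3): 3 + j1175 → |·| = √(3²+1175²) = √1380634 ≈ 1175, ∠ = arctan(1175/3) ≈ 89.85°
pole (s+80): 80 + j1175 → |·| = √(80²+1175²) = √1387025 ≈ 1177.7, ∠ = arctan(1175/80) ≈ 86.11°
pole (s+2000): 2000 + j1175 → |·| = √(2000²+1175²) = √5380625 ≈ 2319.6, ∠ = arctan(1175/2000) ≈ 30.43°
|H| = 1000 · 1.4138e+06 / 3.2099e+09 ≈ 0.44045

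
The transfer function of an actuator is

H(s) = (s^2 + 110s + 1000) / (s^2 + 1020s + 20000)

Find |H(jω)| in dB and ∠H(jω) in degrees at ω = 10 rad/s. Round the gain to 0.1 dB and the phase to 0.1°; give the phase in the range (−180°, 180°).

-23.9 dB, 23.6°

Substitute s = j10:
Numerator: (j10)^2 + 110(j10) + 1000 = 900 + j1100
Denominator: (j10)^2 + 1020(j10) + 20000 = 19900 + j10200
|N| = √(900² + 1100²) ≈ 1421.3, ∠N ≈ 50.71°
|D| = √(19900² + 10200²) ≈ 22362, ∠D ≈ 27.14°
|H| = 1421.3 / 22362 ≈ 0.063559
Gain = 20 log₁₀(0.063559) ≈ -23.94 dB
∠H = 50.71° − 27.14° = 23.57°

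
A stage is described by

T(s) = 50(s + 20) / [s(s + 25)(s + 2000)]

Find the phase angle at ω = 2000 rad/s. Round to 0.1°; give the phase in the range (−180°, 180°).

At s = jω = j2000:
zero (s+20): 20 + j2000 → |·| = √(20²+2000²) = √4000400 ≈ 2000.1, ∠ = arctan(2000/20) ≈ 89.43°
pole (s+25): 25 + j2000 → |·| = √(25²+2000²) = √4000625 ≈ 2000.2, ∠ = arctan(2000/25) ≈ 89.28°
pole (s+2000): 2000 + j2000 → |·| = √(2000²+2000²) = √8000000 ≈ 2828.4, ∠ = arctan(2000/2000) ≈ 45.00°
pole at origin: |s| = 2000, ∠ = 90.00° (in denominator)
∠T = 89.43° − 224.28° = -134.85°

-134.9°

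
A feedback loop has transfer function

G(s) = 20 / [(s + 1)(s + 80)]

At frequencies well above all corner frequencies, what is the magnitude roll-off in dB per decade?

-40 dB/decade

Each pole contributes −20 dB/decade at high frequency; each zero contributes +20 dB/decade.
Net: 0 zero(s) − 2 pole(s) → -40 dB/decade.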